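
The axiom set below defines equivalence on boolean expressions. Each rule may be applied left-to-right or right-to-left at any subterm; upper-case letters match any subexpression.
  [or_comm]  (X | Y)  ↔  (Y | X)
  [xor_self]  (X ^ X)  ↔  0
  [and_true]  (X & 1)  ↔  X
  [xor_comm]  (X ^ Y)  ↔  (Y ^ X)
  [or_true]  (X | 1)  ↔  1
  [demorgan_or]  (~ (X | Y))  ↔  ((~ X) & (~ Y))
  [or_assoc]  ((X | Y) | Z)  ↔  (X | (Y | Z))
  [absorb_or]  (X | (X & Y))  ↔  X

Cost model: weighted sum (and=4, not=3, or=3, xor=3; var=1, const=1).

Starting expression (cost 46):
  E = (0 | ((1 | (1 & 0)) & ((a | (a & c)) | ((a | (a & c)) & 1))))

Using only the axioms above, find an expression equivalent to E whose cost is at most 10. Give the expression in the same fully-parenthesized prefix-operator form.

1. [absorb_or →] (1 | (1 & 0))  →  1;  E = (0 | (1 & ((a | (a & c)) | ((a | (a & c)) & 1))))
2. [absorb_or →] ((a | (a & c)) | ((a | (a & c)) & 1))  →  (a | (a & c));  E = (0 | (1 & (a | (a & c))))
3. [absorb_or →] (a | (a & c))  →  a;  cost 10 ≤ 10, done

(0 | (1 & a))   [cost 10]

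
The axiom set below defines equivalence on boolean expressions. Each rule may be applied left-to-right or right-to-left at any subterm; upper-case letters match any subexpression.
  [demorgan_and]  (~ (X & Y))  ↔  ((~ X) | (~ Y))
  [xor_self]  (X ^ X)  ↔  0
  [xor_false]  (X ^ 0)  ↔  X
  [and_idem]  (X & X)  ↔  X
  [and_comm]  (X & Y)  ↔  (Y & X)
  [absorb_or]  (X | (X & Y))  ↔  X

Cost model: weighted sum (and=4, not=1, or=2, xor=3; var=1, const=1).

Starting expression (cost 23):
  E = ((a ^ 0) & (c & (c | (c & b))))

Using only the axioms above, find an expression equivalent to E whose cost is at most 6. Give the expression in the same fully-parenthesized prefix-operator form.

step 1: absorb_or (→) rewrites (c | (c & b)) into c, now ((a ^ 0) & (c & c))
step 2: and_idem (→) rewrites (c & c) into c, now ((a ^ 0) & c)
step 3: xor_false (→) rewrites (a ^ 0) into a, reaching cost 6 (bound 6)

(a & c)   [cost 6]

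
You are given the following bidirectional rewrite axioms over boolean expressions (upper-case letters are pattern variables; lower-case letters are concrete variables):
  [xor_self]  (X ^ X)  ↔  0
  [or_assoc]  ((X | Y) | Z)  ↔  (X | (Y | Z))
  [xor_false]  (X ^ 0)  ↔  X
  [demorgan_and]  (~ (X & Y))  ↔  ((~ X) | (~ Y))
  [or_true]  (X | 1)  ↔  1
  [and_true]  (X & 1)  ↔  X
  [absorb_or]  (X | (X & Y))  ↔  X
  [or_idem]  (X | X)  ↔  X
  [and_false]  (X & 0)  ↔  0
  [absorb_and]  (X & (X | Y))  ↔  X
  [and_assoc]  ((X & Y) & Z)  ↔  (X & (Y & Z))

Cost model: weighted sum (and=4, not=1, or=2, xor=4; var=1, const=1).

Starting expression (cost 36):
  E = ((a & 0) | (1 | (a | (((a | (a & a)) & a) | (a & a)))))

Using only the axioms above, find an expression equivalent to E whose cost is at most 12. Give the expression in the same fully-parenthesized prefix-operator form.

((a & 0) | (1 | a))   [cost 12]

1. [absorb_or →] (a | (a & a))  →  a;  E = ((a & 0) | (1 | (a | ((a & a) | (a & a)))))
2. [or_idem →] ((a & a) | (a & a))  →  (a & a);  E = ((a & 0) | (1 | (a | (a & a))))
3. [absorb_or →] (a | (a & a))  →  a;  cost 12 ≤ 12, done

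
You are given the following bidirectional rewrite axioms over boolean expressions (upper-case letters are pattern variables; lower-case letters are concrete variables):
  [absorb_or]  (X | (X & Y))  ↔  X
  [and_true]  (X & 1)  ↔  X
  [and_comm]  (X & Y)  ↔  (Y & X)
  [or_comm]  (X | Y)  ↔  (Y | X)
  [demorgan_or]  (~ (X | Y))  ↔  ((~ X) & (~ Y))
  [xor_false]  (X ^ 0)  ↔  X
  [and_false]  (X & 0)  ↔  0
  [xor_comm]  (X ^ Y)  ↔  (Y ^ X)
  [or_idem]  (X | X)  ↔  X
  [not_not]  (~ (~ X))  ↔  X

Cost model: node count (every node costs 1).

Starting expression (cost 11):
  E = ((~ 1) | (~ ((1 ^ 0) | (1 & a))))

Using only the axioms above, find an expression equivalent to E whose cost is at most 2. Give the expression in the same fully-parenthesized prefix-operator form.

(~ 1)   [cost 2]

1. [xor_false →] (1 ^ 0)  →  1;  E = ((~ 1) | (~ (1 | (1 & a))))
2. [absorb_or →] (1 | (1 & a))  →  1;  E = ((~ 1) | (~ 1))
3. [or_idem →] ((~ 1) | (~ 1))  →  (~ 1);  cost 2 ≤ 2, done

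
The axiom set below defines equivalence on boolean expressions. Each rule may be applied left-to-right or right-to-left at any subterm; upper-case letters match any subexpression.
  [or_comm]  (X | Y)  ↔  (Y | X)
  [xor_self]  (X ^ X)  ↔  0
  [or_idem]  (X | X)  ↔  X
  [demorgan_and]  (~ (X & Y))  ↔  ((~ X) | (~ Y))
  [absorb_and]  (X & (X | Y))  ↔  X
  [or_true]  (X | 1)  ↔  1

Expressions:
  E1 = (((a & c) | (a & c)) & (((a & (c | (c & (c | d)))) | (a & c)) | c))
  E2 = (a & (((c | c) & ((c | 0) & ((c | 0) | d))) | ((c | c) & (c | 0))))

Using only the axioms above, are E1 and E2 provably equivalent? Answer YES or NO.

YES

(1) (c & (c | d))  =[absorb_and →]=  c    ⊢ (((a & c) | (a & c)) & (((a & (c | c)) | (a & c)) | c))
(2) (c | c)  =[or_idem →]=  c    ⊢ (((a & c) | (a & c)) & (((a & c) | (a & c)) | c))
(3) (((a & c) | (a & c)) & (((a & c) | (a & c)) | c))  =[absorb_and →]=  ((a & c) | (a & c))
(4) ((a & c) | (a & c))  =[or_idem →]=  (a & c)
(5) c  =[absorb_and ←]=  (c & (c | 0))    ⊢ (a & (c & (c | 0)))
(6) c  =[or_idem ←]=  (c | c)    ⊢ (a & ((c | c) & (c | 0)))
(7) ((c | c) & (c | 0))  =[or_idem ←]=  (((c | c) & (c | 0)) | ((c | c) & (c | 0)))    ⊢ (a & (((c | c) & (c | 0)) | ((c | c) & (c | 0))))
(8) (c | 0)  =[absorb_and ←]=  ((c | 0) & ((c | 0) | d))    ⊢ E2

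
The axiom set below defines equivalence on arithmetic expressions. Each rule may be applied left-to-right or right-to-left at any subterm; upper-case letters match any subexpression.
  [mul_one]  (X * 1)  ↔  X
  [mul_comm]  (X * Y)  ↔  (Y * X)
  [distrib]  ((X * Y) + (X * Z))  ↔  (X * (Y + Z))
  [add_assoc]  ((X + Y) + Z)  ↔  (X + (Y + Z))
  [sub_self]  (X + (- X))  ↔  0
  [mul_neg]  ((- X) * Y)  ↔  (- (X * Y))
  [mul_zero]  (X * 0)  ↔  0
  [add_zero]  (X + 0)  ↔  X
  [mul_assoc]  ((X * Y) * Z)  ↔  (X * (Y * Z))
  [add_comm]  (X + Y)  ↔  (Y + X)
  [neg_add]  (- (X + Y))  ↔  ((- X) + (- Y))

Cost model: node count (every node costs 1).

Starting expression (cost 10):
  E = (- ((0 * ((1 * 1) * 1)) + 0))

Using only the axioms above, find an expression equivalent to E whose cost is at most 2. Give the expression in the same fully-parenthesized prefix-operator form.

(- 0)   [cost 2]

(1) ((1 * 1) * 1)  =[mul_one →]=  (1 * 1)    ⊢ (- ((0 * (1 * 1)) + 0))
(2) (1 * 1)  =[mul_one →]=  1    ⊢ (- ((0 * 1) + 0))
(3) ((0 * 1) + 0)  =[add_zero →]=  (0 * 1)    ⊢ (- (0 * 1))
(4) (0 * 1)  =[mul_one →]=  0    ⊢ cost 2, within 2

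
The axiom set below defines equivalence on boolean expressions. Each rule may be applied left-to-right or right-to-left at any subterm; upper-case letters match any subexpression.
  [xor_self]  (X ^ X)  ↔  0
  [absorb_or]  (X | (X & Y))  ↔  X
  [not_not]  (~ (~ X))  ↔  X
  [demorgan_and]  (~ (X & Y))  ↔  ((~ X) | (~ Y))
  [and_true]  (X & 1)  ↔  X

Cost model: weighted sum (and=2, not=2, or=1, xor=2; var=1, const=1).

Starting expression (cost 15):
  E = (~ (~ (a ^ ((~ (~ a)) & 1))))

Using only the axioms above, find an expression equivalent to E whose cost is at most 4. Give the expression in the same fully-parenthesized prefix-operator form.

(a ^ a)   [cost 4]

(1) (~ (~ (a ^ ((~ (~ a)) & 1))))  =[not_not →]=  (a ^ ((~ (~ a)) & 1))
(2) ((~ (~ a)) & 1)  =[and_true →]=  (~ (~ a))    ⊢ (a ^ (~ (~ a)))
(3) (~ (~ a))  =[not_not →]=  a    ⊢ cost 4, within 4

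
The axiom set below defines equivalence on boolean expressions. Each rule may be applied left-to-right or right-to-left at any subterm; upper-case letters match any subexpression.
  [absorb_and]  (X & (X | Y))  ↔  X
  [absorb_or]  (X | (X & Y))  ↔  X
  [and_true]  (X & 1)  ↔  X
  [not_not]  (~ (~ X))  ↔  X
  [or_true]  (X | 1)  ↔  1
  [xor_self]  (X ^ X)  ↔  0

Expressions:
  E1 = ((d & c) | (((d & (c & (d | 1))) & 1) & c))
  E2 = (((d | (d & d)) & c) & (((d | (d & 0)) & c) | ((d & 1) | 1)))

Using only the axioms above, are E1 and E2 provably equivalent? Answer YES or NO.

(1) (d | 1)  =[or_true →]=  1    ⊢ ((d & c) | (((d & (c & 1)) & 1) & c))
(2) (c & 1)  =[and_true →]=  c    ⊢ ((d & c) | (((d & c) & 1) & c))
(3) ((d & c) & 1)  =[and_true →]=  (d & c)    ⊢ ((d & c) | ((d & c) & c))
(4) ((d & c) | ((d & c) & c))  =[absorb_or →]=  (d & c)
(5) (d & c)  =[absorb_and ←]=  ((d & c) & ((d & c) | 1))
(6) 1  =[or_true ←]=  (d | 1)    ⊢ ((d & c) & ((d & c) | (d | 1)))
(7) d  =[and_true ←]=  (d & 1)    ⊢ ((d & c) & ((d & c) | ((d & 1) | 1)))
(8) d  =[absorb_or ←]=  (d | (d & d))    ⊢ (((d | (d & d)) & c) & ((d & c) | ((d & 1) | 1)))
(9) d  =[absorb_or ←]=  (d | (d & 0))    ⊢ E2

YES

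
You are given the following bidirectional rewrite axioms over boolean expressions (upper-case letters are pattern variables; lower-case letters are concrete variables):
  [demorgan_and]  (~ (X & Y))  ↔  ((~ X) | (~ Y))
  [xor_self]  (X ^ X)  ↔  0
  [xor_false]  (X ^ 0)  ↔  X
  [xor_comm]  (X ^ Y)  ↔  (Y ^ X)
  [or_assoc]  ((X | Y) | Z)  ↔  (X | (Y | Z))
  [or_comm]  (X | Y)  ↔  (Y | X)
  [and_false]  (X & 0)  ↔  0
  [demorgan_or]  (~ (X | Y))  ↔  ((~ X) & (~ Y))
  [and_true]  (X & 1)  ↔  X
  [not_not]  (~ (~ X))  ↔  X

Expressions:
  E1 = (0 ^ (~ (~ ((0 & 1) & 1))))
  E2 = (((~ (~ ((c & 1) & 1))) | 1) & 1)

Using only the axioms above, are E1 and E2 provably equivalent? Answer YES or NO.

NO

Every axiom is a valid identity, so a rewrite proof would force E1 and E2 to agree under every assignment.
At c=0: E1 = 0 but E2 = 1; they differ, so no derivation exists.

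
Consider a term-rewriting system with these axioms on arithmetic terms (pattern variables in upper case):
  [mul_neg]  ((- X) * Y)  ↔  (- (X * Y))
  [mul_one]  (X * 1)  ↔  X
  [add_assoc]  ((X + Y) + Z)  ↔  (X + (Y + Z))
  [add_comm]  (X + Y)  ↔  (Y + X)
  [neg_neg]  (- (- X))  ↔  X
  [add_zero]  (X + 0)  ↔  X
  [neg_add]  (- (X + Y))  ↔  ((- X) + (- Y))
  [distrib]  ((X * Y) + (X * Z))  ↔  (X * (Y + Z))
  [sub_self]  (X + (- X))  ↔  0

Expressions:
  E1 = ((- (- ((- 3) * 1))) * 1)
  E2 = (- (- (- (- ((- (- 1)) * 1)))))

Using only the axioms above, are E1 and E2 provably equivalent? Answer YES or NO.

Every axiom is a valid identity, so a rewrite proof would force E1 and E2 to agree under every assignment.
At the empty assignment (no variables occur): E1 = -3 but E2 = 1; they differ, so no derivation exists.

NO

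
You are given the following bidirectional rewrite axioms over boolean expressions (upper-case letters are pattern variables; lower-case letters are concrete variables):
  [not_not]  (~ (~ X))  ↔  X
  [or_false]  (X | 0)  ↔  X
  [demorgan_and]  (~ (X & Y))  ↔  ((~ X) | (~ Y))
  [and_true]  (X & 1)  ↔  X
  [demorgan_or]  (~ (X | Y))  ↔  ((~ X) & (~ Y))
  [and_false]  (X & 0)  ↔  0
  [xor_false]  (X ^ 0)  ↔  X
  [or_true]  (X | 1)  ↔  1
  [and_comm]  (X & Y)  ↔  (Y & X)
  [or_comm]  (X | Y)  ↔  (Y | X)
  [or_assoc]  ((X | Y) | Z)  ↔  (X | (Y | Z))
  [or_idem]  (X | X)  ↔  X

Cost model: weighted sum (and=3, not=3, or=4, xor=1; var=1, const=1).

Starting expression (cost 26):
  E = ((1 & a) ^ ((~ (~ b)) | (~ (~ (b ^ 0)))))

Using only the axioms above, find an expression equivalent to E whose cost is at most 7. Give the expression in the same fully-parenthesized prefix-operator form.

1. [xor_false →] (b ^ 0)  →  b;  E = ((1 & a) ^ ((~ (~ b)) | (~ (~ b))))
2. [or_idem →] ((~ (~ b)) | (~ (~ b)))  →  (~ (~ b));  E = ((1 & a) ^ (~ (~ b)))
3. [not_not →] (~ (~ b))  →  b;  cost 7 ≤ 7, done

((1 & a) ^ b)   [cost 7]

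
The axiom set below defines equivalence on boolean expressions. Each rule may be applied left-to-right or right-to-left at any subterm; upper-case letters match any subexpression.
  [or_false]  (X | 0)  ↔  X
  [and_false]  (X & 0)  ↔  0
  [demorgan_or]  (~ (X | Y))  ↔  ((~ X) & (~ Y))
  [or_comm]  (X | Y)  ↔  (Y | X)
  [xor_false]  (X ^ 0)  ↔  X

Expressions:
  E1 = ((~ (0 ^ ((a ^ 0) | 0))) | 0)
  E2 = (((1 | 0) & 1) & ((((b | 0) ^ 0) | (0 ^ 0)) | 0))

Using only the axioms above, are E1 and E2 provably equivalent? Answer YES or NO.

The axioms are sound identities: if E1 ↔* E2 then E1 and E2 evaluate identically under any assignment.
Under a=0, b=0: E1 evaluates to 1, E2 to 0. Distinct ⇒ no rewrite sequence connects them.

NO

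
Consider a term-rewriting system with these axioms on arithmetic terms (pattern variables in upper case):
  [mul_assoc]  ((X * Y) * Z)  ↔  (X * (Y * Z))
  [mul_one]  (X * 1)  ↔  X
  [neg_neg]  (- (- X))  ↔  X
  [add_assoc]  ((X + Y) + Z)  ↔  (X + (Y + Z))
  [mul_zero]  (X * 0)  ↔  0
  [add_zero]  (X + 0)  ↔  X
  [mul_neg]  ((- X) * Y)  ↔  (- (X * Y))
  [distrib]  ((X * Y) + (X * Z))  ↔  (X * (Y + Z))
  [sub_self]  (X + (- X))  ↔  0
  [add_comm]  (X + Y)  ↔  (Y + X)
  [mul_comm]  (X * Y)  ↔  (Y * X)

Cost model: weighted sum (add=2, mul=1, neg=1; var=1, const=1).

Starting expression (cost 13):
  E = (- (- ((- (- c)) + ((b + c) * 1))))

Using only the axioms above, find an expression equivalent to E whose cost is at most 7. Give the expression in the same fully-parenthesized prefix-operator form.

(1) (- (- c))  =[neg_neg →]=  c    ⊢ (- (- (c + ((b + c) * 1))))
(2) (- (- (c + ((b + c) * 1))))  =[neg_neg →]=  (c + ((b + c) * 1))
(3) ((b + c) * 1)  =[mul_one →]=  (b + c)    ⊢ cost 7, within 7

(c + (b + c))   [cost 7]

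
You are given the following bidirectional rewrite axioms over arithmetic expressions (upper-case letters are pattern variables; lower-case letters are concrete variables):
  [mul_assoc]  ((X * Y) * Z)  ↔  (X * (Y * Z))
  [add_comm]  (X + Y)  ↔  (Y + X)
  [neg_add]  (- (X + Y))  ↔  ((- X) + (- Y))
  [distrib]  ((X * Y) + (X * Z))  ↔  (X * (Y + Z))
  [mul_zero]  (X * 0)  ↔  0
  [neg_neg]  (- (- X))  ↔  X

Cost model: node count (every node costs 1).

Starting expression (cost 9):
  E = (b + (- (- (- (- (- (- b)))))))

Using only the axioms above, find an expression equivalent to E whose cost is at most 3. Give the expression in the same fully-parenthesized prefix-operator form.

(b + b)   [cost 3]

(1) (- (- (- b)))  =[neg_neg →]=  (- b)    ⊢ (b + (- (- (- (- b)))))
(2) (- (- (- (- b))))  =[neg_neg →]=  (- (- b))    ⊢ (b + (- (- b)))
(3) (- (- b))  =[neg_neg →]=  b    ⊢ cost 3, within 3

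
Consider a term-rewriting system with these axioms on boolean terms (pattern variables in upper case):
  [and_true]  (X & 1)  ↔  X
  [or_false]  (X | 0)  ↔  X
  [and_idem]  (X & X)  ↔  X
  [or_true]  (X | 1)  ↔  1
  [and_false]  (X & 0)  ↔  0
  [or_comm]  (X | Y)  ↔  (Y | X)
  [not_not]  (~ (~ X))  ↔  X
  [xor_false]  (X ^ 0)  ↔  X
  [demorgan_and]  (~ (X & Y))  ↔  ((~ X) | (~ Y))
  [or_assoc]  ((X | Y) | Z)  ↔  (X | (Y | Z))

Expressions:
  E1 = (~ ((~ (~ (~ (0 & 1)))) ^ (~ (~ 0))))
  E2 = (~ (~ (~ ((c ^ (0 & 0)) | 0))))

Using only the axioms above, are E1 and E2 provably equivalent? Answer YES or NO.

NO

All listed rules preserve value, hence provable equivalence implies equal values everywhere; look for a separating assignment.
c=0 gives E1 ↦ 0, E2 ↦ 1; values differ ⇒ not provably equivalent.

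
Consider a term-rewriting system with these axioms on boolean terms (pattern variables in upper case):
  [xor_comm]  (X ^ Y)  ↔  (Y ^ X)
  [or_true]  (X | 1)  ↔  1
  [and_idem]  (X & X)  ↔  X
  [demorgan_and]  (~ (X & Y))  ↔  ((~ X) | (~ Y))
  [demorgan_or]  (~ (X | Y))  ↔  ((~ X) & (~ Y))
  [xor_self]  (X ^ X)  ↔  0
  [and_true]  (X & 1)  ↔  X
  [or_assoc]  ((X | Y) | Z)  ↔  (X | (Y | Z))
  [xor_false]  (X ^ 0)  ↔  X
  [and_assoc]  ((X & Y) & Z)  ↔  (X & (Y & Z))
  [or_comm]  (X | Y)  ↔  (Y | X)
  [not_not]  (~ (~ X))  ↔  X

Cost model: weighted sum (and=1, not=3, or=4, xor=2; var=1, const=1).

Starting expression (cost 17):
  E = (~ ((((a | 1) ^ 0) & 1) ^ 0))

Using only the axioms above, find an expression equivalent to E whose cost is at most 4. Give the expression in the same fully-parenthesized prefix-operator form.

(~ 1)   [cost 4]

(1) (a | 1)  =[or_true →]=  1    ⊢ (~ (((1 ^ 0) & 1) ^ 0))
(2) (((1 ^ 0) & 1) ^ 0)  =[xor_false →]=  ((1 ^ 0) & 1)    ⊢ (~ ((1 ^ 0) & 1))
(3) (1 ^ 0)  =[xor_false →]=  1    ⊢ (~ (1 & 1))
(4) (1 & 1)  =[and_idem →]=  1    ⊢ cost 4, within 4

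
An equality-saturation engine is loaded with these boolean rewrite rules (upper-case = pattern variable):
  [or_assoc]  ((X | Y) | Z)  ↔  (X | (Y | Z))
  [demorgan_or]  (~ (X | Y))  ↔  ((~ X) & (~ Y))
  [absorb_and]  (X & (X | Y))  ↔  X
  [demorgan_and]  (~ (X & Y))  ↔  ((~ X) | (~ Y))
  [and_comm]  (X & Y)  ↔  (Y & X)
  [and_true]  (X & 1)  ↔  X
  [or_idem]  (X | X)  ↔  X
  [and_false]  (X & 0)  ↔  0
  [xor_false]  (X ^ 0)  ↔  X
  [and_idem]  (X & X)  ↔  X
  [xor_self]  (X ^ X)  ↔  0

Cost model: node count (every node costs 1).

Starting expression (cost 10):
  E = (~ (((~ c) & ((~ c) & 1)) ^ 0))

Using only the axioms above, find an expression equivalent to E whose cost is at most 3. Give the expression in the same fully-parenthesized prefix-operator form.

step 1: and_true (→) rewrites ((~ c) & 1) into (~ c), now (~ (((~ c) & (~ c)) ^ 0))
step 2: and_idem (→) rewrites ((~ c) & (~ c)) into (~ c), now (~ ((~ c) ^ 0))
step 3: xor_false (→) rewrites ((~ c) ^ 0) into (~ c), reaching cost 3 (bound 3)

(~ (~ c))   [cost 3]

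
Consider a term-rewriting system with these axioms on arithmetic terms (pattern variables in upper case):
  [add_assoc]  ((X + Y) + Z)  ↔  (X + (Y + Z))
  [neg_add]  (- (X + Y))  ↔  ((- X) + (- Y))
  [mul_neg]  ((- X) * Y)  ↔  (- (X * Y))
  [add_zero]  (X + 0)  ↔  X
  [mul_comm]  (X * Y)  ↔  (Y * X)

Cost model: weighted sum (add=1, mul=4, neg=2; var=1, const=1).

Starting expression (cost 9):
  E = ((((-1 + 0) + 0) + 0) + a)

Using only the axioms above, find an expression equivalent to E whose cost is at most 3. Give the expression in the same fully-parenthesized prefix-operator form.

1. [add_zero →] (((-1 + 0) + 0) + 0)  →  ((-1 + 0) + 0);  E = (((-1 + 0) + 0) + a)
2. [add_zero →] ((-1 + 0) + 0)  →  (-1 + 0);  E = ((-1 + 0) + a)
3. [add_zero →] (-1 + 0)  →  -1;  cost 3 ≤ 3, done

(-1 + a)   [cost 3]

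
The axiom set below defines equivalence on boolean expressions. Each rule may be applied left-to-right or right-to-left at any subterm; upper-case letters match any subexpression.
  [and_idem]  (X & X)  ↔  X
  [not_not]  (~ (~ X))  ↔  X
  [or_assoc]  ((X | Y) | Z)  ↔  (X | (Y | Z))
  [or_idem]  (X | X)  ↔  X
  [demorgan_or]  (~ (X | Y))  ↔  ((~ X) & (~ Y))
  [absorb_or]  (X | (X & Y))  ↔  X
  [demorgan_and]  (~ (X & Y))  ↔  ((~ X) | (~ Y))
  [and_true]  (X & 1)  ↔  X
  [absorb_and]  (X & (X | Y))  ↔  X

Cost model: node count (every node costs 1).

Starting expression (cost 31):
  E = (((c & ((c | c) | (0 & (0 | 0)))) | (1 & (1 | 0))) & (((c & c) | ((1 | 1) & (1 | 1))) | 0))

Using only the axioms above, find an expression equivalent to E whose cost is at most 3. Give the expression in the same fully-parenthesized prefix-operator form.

(c | 1)   [cost 3]

(1) (0 & (0 | 0))  =[absorb_and →]=  0    ⊢ (((c & ((c | c) | 0)) | (1 & (1 | 0))) & (((c & c) | ((1 | 1) & (1 | 1))) | 0))
(2) (c | c)  =[or_idem →]=  c    ⊢ (((c & (c | 0)) | (1 & (1 | 0))) & (((c & c) | ((1 | 1) & (1 | 1))) | 0))
(3) ((1 | 1) & (1 | 1))  =[and_idem →]=  (1 | 1)    ⊢ (((c & (c | 0)) | (1 & (1 | 0))) & (((c & c) | (1 | 1)) | 0))
(4) (c & (c | 0))  =[absorb_and →]=  c    ⊢ ((c | (1 & (1 | 0))) & (((c & c) | (1 | 1)) | 0))
(5) (1 | 1)  =[or_idem →]=  1    ⊢ ((c | (1 & (1 | 0))) & (((c & c) | 1) | 0))
(6) (1 & (1 | 0))  =[absorb_and →]=  1    ⊢ ((c | 1) & (((c & c) | 1) | 0))
(7) (c & c)  =[and_idem →]=  c    ⊢ ((c | 1) & ((c | 1) | 0))
(8) ((c | 1) & ((c | 1) | 0))  =[absorb_and →]=  (c | 1)    ⊢ cost 3, within 3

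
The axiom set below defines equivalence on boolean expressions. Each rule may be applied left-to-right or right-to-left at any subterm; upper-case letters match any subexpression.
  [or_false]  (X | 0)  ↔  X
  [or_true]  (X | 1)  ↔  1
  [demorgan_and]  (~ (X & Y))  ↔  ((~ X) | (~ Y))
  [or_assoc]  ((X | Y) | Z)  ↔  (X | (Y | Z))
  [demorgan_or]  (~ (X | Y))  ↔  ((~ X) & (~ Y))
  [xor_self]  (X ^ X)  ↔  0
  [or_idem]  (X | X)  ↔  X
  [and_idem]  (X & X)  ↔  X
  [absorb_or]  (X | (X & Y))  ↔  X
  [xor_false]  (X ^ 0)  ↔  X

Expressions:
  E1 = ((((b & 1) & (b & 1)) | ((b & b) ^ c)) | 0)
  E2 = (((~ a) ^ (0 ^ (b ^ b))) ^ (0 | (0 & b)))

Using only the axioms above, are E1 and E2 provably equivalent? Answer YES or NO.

All listed rules preserve value, hence provable equivalence implies equal values everywhere; look for a separating assignment.
a=0, b=0, c=0 gives E1 ↦ 0, E2 ↦ 1; values differ ⇒ not provably equivalent.

NO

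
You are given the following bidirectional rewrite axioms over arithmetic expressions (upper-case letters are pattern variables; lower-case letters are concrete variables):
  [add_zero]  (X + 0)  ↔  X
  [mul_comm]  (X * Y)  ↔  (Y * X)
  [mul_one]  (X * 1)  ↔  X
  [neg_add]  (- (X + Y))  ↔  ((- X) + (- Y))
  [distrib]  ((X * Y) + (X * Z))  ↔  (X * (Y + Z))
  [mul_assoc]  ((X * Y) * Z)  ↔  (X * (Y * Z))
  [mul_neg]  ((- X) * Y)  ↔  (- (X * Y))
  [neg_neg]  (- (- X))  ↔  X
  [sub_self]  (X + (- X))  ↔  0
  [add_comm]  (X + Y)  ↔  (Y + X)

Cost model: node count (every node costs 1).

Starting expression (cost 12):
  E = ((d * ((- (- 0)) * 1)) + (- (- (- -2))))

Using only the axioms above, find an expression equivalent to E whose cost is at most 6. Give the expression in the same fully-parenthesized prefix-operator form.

((d * 0) + (- -2))   [cost 6]

step 1: mul_one (→) rewrites ((- (- 0)) * 1) into (- (- 0)), now ((d * (- (- 0))) + (- (- (- -2))))
step 2: neg_neg (→) rewrites (- (- -2)) into -2, now ((d * (- (- 0))) + (- -2))
step 3: neg_neg (→) rewrites (- (- 0)) into 0, reaching cost 6 (bound 6)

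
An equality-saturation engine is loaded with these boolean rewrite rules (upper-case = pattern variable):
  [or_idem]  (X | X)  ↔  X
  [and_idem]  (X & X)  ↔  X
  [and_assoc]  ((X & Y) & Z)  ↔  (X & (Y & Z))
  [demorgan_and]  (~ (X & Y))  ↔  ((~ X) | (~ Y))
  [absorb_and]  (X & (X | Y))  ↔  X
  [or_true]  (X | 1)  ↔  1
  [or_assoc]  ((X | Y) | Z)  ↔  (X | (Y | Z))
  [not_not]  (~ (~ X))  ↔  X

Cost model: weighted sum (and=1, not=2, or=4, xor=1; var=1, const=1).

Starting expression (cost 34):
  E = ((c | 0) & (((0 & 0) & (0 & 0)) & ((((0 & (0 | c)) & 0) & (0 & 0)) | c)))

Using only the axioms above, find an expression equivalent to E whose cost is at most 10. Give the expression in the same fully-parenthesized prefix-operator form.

(1) (0 & (0 | c))  =[absorb_and →]=  0    ⊢ ((c | 0) & (((0 & 0) & (0 & 0)) & (((0 & 0) & (0 & 0)) | c)))
(2) (((0 & 0) & (0 & 0)) & (((0 & 0) & (0 & 0)) | c))  =[absorb_and →]=  ((0 & 0) & (0 & 0))    ⊢ ((c | 0) & ((0 & 0) & (0 & 0)))
(3) ((0 & 0) & (0 & 0))  =[and_idem →]=  (0 & 0)    ⊢ cost 10, within 10

((c | 0) & (0 & 0))   [cost 10]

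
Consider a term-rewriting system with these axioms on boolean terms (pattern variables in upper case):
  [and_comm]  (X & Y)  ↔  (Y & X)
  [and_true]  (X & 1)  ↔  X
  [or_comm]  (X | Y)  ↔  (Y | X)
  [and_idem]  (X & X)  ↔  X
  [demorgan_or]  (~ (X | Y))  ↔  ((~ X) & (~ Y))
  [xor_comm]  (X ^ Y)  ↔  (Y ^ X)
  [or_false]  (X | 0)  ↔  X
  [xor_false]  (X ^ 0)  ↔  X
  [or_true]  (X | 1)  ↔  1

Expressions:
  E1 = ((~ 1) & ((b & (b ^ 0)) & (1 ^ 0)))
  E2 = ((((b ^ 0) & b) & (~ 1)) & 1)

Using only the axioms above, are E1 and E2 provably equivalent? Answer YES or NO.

(1) (b ^ 0)  =[xor_false →]=  b    ⊢ ((~ 1) & ((b & b) & (1 ^ 0)))
(2) (1 ^ 0)  =[xor_false →]=  1    ⊢ ((~ 1) & ((b & b) & 1))
(3) ((b & b) & 1)  =[and_true →]=  (b & b)    ⊢ ((~ 1) & (b & b))
(4) b  =[xor_false ←]=  (b ^ 0)    ⊢ ((~ 1) & ((b ^ 0) & b))
(5) ((~ 1) & ((b ^ 0) & b))  =[and_comm →]=  (((b ^ 0) & b) & (~ 1))
(6) (((b ^ 0) & b) & (~ 1))  =[and_true ←]=  ((((b ^ 0) & b) & (~ 1)) & 1)    ⊢ E2

YES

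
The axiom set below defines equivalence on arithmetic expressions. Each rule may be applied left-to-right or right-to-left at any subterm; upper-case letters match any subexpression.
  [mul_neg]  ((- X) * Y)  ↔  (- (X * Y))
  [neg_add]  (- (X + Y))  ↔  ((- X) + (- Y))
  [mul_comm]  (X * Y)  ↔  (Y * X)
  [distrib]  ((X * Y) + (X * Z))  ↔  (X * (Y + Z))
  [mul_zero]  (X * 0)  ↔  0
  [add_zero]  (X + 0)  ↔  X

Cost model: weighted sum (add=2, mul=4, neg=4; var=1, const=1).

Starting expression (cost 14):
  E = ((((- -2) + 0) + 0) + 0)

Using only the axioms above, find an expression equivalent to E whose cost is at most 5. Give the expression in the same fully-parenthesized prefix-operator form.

step 1: add_zero (→) rewrites (((- -2) + 0) + 0) into ((- -2) + 0), now (((- -2) + 0) + 0)
step 2: add_zero (→) rewrites ((- -2) + 0) into (- -2), now ((- -2) + 0)
step 3: add_zero (→) rewrites ((- -2) + 0) into (- -2), reaching cost 5 (bound 5)

(- -2)   [cost 5]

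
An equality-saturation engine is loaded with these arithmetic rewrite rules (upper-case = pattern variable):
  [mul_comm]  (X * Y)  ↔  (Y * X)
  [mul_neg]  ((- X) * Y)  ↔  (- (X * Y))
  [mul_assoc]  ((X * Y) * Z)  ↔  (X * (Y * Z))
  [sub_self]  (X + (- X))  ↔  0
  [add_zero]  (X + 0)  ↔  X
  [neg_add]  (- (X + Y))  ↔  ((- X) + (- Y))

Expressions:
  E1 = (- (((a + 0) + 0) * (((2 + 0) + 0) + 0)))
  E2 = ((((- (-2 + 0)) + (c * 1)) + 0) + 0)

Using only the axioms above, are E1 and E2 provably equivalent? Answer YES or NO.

NO

The axioms are sound identities: if E1 ↔* E2 then E1 and E2 evaluate identically under any assignment.
Under a=0, c=0: E1 evaluates to 0, E2 to 2. Distinct ⇒ no rewrite sequence connects them.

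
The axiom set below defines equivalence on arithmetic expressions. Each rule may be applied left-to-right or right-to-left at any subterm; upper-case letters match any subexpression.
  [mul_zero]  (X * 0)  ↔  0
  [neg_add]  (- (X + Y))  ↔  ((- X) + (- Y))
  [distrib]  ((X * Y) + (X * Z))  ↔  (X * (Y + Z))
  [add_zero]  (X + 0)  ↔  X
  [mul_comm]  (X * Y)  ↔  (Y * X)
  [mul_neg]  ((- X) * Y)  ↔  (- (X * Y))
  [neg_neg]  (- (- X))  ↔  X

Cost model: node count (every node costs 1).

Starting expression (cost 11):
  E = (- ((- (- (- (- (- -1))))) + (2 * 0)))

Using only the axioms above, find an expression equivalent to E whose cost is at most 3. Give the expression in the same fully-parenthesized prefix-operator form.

(- (- -1))   [cost 3]

step 1: neg_neg (→) rewrites (- (- (- (- (- -1))))) into (- (- (- -1))), now (- ((- (- (- -1))) + (2 * 0)))
step 2: mul_zero (→) rewrites (2 * 0) into 0, now (- ((- (- (- -1))) + 0))
step 3: add_zero (→) rewrites ((- (- (- -1))) + 0) into (- (- (- -1))), now (- (- (- (- -1))))
step 4: neg_neg (→) rewrites (- (- (- -1))) into (- -1), reaching cost 3 (bound 3)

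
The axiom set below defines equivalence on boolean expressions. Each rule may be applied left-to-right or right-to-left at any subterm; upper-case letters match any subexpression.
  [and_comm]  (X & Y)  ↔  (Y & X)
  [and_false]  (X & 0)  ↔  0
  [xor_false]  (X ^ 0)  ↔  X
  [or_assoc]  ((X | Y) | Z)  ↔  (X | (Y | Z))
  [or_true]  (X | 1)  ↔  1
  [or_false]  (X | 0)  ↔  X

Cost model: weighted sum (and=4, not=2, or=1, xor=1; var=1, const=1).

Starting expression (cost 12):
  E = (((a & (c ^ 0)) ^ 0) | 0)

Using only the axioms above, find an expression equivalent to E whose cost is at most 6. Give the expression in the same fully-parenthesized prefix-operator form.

1. [xor_false →] ((a & (c ^ 0)) ^ 0)  →  (a & (c ^ 0));  E = ((a & (c ^ 0)) | 0)
2. [xor_false →] (c ^ 0)  →  c;  E = ((a & c) | 0)
3. [or_false →] ((a & c) | 0)  →  (a & c);  cost 6 ≤ 6, done

(a & c)   [cost 6]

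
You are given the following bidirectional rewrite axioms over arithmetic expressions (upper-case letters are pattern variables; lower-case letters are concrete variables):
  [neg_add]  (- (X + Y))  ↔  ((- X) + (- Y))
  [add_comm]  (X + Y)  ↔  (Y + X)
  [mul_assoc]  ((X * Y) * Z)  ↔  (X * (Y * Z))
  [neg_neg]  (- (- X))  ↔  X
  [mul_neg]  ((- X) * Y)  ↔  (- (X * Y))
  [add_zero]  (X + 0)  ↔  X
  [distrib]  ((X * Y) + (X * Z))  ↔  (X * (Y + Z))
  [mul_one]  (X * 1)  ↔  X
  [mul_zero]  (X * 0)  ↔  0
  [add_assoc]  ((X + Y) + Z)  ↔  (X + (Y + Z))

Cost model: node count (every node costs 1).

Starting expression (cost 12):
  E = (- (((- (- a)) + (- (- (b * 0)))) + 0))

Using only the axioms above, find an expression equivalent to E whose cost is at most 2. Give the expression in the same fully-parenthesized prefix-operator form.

(- a)   [cost 2]

1. [neg_neg →] (- (- (b * 0)))  →  (b * 0);  E = (- (((- (- a)) + (b * 0)) + 0))
2. [mul_zero →] (b * 0)  →  0;  E = (- (((- (- a)) + 0) + 0))
3. [neg_neg →] (- (- a))  →  a;  E = (- ((a + 0) + 0))
4. [add_zero →] (a + 0)  →  a;  E = (- (a + 0))
5. [add_zero →] (a + 0)  →  a;  cost 2 ≤ 2, done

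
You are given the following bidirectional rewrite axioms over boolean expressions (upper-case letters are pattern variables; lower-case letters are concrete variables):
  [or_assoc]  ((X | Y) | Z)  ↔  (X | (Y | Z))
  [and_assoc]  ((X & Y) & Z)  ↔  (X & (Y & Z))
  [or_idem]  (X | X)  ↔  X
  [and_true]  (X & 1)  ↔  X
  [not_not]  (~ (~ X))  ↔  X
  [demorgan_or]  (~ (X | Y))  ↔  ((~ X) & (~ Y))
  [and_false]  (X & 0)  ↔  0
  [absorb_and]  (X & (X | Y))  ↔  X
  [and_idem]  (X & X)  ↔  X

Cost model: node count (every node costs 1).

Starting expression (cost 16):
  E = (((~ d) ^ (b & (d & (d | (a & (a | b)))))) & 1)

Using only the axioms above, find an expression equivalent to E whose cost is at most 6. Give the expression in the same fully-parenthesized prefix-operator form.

step 1: and_true (→) rewrites (((~ d) ^ (b & (d & (d | (a & (a | b)))))) & 1) into ((~ d) ^ (b & (d & (d | (a & (a | b))))))
step 2: absorb_and (→) rewrites (a & (a | b)) into a, now ((~ d) ^ (b & (d & (d | a))))
step 3: absorb_and (→) rewrites (d & (d | a)) into d, reaching cost 6 (bound 6)

((~ d) ^ (b & d))   [cost 6]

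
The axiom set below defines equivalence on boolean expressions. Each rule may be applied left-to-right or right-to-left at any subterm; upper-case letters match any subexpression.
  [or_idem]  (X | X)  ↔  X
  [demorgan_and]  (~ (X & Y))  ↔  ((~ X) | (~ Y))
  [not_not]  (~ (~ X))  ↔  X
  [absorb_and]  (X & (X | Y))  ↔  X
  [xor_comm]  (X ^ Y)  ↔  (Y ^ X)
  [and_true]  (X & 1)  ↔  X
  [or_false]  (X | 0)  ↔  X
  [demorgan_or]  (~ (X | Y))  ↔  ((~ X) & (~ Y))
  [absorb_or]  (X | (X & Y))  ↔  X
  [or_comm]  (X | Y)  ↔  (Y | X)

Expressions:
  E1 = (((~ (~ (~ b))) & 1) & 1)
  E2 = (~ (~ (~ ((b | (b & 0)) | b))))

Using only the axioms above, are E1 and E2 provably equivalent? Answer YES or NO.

1. [and_true →] ((~ (~ (~ b))) & 1)  →  (~ (~ (~ b)));  E1 = ((~ (~ (~ b))) & 1)
2. [and_true →] ((~ (~ (~ b))) & 1)  →  (~ (~ (~ b)))
3. [not_not →] (~ (~ (~ b)))  →  (~ b)
4. [or_idem ←] b  →  (b | b);  E1 = (~ (b | b))
5. [absorb_or ←] b  →  (b | (b & 0));  E1 = (~ ((b | (b & 0)) | b))
6. [not_not ←] (~ ((b | (b & 0)) | b))  →  (~ (~ (~ ((b | (b & 0)) | b))));  this is E2

YES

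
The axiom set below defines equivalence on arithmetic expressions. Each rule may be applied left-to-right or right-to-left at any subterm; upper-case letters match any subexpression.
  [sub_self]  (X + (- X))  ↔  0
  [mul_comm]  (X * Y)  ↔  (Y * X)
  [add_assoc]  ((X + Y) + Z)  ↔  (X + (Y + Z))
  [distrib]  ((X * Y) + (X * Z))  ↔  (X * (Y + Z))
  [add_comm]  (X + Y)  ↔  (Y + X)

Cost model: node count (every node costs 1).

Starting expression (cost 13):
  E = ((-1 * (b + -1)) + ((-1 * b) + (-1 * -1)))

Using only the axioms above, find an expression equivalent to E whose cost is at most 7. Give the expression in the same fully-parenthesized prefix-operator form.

1. [add_comm →] ((-1 * (b + -1)) + ((-1 * b) + (-1 * -1)))  →  (((-1 * b) + (-1 * -1)) + (-1 * (b + -1)))
2. [mul_comm →] (-1 * (b + -1))  →  ((b + -1) * -1);  E = (((-1 * b) + (-1 * -1)) + ((b + -1) * -1))
3. [add_comm →] (b + -1)  →  (-1 + b);  E = (((-1 * b) + (-1 * -1)) + ((-1 + b) * -1))
4. [distrib →] ((-1 * b) + (-1 * -1))  →  (-1 * (b + -1));  E = ((-1 * (b + -1)) + ((-1 + b) * -1))
5. [mul_comm →] (-1 * (b + -1))  →  ((b + -1) * -1);  E = (((b + -1) * -1) + ((-1 + b) * -1))
6. [add_comm →] (-1 + b)  →  (b + -1);  E = (((b + -1) * -1) + ((b + -1) * -1))
7. [distrib →] (((b + -1) * -1) + ((b + -1) * -1))  →  ((b + -1) * (-1 + -1));  cost 7 ≤ 7, done

((b + -1) * (-1 + -1))   [cost 7]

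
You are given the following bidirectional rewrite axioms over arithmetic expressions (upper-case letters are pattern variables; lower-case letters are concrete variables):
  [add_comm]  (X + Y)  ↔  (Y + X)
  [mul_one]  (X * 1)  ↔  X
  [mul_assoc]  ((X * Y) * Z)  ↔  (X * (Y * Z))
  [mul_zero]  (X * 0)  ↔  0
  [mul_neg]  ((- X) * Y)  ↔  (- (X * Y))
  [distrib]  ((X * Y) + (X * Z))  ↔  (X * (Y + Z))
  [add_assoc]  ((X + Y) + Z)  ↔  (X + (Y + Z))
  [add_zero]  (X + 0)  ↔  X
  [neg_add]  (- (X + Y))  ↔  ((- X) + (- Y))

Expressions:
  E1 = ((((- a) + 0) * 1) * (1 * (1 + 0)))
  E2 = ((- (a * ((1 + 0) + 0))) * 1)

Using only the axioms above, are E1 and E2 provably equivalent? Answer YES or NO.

1. [mul_one →] (((- a) + 0) * 1)  →  ((- a) + 0);  E1 = (((- a) + 0) * (1 * (1 + 0)))
2. [add_zero →] ((- a) + 0)  →  (- a);  E1 = ((- a) * (1 * (1 + 0)))
3. [add_zero →] (1 + 0)  →  1;  E1 = ((- a) * (1 * 1))
4. [mul_one →] (1 * 1)  →  1;  E1 = ((- a) * 1)
5. [mul_one →] ((- a) * 1)  →  (- a)
6. [mul_one ←] a  →  (a * 1);  E1 = (- (a * 1))
7. [add_zero ←] 1  →  (1 + 0);  E1 = (- (a * (1 + 0)))
8. [add_zero ←] (1 + 0)  →  ((1 + 0) + 0);  E1 = (- (a * ((1 + 0) + 0)))
9. [mul_one ←] (- (a * ((1 + 0) + 0)))  →  ((- (a * ((1 + 0) + 0))) * 1);  this is E2

YES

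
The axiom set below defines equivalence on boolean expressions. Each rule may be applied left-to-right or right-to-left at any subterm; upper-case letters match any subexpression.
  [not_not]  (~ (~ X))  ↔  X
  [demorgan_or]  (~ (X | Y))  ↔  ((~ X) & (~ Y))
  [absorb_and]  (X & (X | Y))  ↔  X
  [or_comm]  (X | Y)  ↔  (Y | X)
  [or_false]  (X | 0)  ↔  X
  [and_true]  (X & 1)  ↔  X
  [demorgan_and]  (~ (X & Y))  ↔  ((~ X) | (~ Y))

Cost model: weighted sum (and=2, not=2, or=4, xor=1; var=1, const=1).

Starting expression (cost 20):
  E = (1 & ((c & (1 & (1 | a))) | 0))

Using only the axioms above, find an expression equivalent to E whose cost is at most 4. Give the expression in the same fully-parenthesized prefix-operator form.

(1 & c)   [cost 4]

step 1: absorb_and (→) rewrites (1 & (1 | a)) into 1, now (1 & ((c & 1) | 0))
step 2: and_true (→) rewrites (c & 1) into c, now (1 & (c | 0))
step 3: or_false (→) rewrites (c | 0) into c, reaching cost 4 (bound 4)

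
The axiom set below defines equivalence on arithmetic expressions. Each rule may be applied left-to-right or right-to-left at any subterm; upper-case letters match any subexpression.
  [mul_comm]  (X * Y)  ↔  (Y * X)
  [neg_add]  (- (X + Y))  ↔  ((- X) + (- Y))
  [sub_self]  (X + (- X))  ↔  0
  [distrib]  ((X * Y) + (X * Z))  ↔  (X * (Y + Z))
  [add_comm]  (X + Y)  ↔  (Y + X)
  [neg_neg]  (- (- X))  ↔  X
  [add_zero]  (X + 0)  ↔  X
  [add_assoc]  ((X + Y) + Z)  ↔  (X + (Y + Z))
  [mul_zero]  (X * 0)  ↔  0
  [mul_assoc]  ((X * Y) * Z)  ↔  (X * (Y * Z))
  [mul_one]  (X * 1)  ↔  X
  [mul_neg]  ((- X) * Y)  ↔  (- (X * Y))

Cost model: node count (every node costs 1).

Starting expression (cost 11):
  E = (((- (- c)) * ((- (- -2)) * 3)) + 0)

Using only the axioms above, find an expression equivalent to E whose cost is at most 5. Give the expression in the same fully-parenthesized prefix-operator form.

1. [neg_neg →] (- (- -2))  →  -2;  E = (((- (- c)) * (-2 * 3)) + 0)
2. [add_zero →] (((- (- c)) * (-2 * 3)) + 0)  →  ((- (- c)) * (-2 * 3))
3. [neg_neg →] (- (- c))  →  c;  cost 5 ≤ 5, done

(c * (-2 * 3))   [cost 5]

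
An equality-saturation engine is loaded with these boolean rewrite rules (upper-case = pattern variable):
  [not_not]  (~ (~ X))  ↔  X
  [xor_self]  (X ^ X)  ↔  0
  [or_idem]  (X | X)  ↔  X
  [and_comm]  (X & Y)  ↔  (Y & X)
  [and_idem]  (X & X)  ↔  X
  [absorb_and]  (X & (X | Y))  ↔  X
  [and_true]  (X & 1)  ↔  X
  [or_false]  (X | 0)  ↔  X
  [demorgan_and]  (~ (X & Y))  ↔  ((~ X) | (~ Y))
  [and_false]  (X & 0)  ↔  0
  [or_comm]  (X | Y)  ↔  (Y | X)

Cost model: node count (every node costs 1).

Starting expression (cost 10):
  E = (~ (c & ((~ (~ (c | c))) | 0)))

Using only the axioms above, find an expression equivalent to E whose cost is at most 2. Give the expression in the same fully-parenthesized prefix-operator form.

1. [not_not →] (~ (~ (c | c)))  →  (c | c);  E = (~ (c & ((c | c) | 0)))
2. [or_idem →] (c | c)  →  c;  E = (~ (c & (c | 0)))
3. [absorb_and →] (c & (c | 0))  →  c;  cost 2 ≤ 2, done

(~ c)   [cost 2]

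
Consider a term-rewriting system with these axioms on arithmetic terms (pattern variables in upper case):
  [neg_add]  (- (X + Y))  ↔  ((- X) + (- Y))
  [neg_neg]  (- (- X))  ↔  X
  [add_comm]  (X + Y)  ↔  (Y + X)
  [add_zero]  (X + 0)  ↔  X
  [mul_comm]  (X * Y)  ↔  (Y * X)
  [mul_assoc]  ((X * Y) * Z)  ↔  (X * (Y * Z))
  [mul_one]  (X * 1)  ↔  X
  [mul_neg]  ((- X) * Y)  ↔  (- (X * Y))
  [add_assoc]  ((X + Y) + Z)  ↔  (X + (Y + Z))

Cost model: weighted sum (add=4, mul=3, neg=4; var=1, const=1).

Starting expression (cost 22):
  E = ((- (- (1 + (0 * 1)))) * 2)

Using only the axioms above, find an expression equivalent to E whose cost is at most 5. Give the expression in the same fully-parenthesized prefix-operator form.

(1 * 2)   [cost 5]

(1) (0 * 1)  =[mul_one →]=  0    ⊢ ((- (- (1 + 0))) * 2)
(2) (- (- (1 + 0)))  =[neg_neg →]=  (1 + 0)    ⊢ ((1 + 0) * 2)
(3) (1 + 0)  =[add_zero →]=  1    ⊢ cost 5, within 5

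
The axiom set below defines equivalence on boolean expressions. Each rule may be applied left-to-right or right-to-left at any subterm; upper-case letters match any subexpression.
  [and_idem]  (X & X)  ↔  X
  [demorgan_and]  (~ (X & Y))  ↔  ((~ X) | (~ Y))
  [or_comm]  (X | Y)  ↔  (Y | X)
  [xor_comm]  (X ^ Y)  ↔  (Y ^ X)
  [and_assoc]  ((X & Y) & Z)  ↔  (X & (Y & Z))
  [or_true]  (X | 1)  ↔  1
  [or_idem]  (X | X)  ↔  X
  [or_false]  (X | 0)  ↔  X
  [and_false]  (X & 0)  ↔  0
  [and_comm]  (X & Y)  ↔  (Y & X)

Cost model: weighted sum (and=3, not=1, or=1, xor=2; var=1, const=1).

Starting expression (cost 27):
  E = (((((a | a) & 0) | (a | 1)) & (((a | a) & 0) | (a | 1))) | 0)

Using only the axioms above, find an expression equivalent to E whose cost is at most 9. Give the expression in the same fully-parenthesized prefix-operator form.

((a & 0) | (a | 1))   [cost 9]

1. [and_idem →] ((((a | a) & 0) | (a | 1)) & (((a | a) & 0) | (a | 1)))  →  (((a | a) & 0) | (a | 1));  E = ((((a | a) & 0) | (a | 1)) | 0)
2. [or_idem →] (a | a)  →  a;  E = (((a & 0) | (a | 1)) | 0)
3. [or_false →] (((a & 0) | (a | 1)) | 0)  →  ((a & 0) | (a | 1));  cost 9 ≤ 9, done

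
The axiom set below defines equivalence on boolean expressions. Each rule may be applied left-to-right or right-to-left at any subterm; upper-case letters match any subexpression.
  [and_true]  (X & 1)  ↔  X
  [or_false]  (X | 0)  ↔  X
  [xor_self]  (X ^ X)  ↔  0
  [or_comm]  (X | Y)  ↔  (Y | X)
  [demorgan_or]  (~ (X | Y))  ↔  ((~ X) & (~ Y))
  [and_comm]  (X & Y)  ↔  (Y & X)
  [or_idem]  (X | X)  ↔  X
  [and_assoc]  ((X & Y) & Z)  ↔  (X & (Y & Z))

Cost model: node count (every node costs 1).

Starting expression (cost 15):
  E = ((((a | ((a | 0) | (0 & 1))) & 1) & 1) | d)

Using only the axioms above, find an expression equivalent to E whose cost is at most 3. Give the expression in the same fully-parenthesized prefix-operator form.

1. [and_true →] ((a | ((a | 0) | (0 & 1))) & 1)  →  (a | ((a | 0) | (0 & 1)));  E = (((a | ((a | 0) | (0 & 1))) & 1) | d)
2. [and_true →] (0 & 1)  →  0;  E = (((a | ((a | 0) | 0)) & 1) | d)
3. [or_false →] ((a | 0) | 0)  →  (a | 0);  E = (((a | (a | 0)) & 1) | d)
4. [and_true →] ((a | (a | 0)) & 1)  →  (a | (a | 0));  E = ((a | (a | 0)) | d)
5. [or_false →] (a | 0)  →  a;  E = ((a | a) | d)
6. [or_idem →] (a | a)  →  a;  cost 3 ≤ 3, done

(a | d)   [cost 3]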